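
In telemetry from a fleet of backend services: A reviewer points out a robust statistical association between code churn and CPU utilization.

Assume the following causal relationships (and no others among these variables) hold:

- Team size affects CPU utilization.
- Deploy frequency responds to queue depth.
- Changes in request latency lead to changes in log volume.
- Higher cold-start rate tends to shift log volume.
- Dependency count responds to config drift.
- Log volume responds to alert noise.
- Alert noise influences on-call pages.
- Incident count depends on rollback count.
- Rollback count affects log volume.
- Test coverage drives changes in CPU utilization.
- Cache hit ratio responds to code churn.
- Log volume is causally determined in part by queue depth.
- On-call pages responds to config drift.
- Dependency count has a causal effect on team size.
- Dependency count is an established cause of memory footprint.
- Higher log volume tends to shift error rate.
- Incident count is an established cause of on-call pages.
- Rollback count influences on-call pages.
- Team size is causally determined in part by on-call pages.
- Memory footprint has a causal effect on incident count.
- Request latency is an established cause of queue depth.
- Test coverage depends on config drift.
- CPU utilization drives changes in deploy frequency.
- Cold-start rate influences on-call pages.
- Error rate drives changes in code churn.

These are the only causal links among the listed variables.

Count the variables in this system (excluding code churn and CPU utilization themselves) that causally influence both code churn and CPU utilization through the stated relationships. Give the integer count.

3

The common causes are: alert noise (to code churn via alert noise → log volume → error rate → code churn; to CPU utilization via alert noise → on-call pages → team size → CPU utilization); cold-start rate (to code churn via cold-start rate → log volume → error rate → code churn; to CPU utilization via cold-start rate → on-call pages → team size → CPU utilization); rollback count (to code churn via rollback count → log volume → error rate → code churn; to CPU utilization via rollback count → on-call pages → team size → CPU utilization).
Every other variable lacks a causal path to at least one of code churn and CPU utilization.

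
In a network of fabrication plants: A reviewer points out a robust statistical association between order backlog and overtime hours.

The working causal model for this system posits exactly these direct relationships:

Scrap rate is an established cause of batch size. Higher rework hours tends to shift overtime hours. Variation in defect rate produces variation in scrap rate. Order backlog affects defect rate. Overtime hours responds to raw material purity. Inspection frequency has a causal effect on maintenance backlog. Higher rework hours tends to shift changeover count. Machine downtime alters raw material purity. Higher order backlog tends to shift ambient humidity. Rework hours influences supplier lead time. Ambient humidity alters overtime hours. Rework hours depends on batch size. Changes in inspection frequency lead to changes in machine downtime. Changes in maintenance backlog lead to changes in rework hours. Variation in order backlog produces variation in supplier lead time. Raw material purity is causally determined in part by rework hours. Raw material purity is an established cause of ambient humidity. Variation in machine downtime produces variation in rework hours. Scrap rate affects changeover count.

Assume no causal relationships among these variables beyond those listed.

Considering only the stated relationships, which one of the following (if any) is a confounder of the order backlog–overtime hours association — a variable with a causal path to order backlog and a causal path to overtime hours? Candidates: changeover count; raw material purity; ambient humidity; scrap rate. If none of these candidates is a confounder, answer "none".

none

None of the listed candidates has causal paths to both order backlog and overtime hours in the stated relationships, so none is a common cause.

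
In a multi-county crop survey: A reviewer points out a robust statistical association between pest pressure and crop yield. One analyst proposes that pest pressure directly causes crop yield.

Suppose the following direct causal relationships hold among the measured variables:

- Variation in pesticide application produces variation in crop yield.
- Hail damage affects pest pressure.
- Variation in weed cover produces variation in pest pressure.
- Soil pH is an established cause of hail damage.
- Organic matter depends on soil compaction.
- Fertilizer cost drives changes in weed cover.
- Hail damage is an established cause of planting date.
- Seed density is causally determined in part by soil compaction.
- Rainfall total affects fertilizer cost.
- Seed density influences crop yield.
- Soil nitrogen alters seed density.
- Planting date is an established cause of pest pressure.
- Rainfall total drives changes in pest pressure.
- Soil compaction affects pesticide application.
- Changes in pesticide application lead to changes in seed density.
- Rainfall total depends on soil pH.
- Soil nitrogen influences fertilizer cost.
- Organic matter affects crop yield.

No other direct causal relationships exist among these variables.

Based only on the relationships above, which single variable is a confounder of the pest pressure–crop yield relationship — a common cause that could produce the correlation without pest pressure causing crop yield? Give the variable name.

soil nitrogen

Soil nitrogen has a causal path to pest pressure (soil nitrogen → fertilizer cost → weed cover → pest pressure) and a separate causal path to crop yield (soil nitrogen → seed density → crop yield), so it is a common cause of both.
No stated relationship gives pest pressure a causal route to crop yield, so the correlation is explained by the shared upstream cause rather than a direct effect.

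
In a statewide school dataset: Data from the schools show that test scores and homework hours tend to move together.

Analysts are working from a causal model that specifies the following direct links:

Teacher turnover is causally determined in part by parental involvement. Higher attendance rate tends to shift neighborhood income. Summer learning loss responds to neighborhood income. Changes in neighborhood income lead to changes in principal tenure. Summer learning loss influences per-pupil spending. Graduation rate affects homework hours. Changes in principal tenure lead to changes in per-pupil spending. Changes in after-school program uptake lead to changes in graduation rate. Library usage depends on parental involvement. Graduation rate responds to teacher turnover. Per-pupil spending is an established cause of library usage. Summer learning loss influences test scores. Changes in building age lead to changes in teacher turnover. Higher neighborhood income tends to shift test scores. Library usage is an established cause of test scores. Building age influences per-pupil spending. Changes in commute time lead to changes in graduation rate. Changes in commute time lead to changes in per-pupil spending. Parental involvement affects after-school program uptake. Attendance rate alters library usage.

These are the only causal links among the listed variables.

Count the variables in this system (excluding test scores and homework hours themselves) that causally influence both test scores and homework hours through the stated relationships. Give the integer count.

3

The common causes are: building age (to test scores via building age → per-pupil spending → library usage → test scores; to homework hours via building age → teacher turnover → graduation rate → homework hours); commute time (to test scores via commute time → per-pupil spending → library usage → test scores; to homework hours via commute time → graduation rate → homework hours); parental involvement (to test scores via parental involvement → library usage → test scores; to homework hours via parental involvement → teacher turnover → graduation rate → homework hours).
Every other variable lacks a causal path to at least one of test scores and homework hours.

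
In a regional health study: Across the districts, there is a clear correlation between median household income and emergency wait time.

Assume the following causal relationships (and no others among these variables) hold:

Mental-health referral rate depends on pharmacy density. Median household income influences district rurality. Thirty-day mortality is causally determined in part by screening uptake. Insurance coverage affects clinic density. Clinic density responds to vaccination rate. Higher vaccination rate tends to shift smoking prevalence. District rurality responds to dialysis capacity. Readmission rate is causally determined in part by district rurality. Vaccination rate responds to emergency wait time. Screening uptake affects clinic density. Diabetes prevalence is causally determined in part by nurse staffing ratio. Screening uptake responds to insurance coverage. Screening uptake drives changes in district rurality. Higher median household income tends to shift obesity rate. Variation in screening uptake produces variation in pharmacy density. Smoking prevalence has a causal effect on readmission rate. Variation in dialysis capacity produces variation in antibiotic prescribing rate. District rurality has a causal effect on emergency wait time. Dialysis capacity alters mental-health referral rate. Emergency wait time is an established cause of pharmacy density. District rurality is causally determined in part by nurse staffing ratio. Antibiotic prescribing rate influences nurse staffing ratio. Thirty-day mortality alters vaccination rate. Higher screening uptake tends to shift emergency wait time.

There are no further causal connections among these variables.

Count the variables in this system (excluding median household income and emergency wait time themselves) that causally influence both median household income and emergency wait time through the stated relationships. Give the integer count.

No listed variable has a causal path to both median household income and emergency wait time, so there are no common causes.

0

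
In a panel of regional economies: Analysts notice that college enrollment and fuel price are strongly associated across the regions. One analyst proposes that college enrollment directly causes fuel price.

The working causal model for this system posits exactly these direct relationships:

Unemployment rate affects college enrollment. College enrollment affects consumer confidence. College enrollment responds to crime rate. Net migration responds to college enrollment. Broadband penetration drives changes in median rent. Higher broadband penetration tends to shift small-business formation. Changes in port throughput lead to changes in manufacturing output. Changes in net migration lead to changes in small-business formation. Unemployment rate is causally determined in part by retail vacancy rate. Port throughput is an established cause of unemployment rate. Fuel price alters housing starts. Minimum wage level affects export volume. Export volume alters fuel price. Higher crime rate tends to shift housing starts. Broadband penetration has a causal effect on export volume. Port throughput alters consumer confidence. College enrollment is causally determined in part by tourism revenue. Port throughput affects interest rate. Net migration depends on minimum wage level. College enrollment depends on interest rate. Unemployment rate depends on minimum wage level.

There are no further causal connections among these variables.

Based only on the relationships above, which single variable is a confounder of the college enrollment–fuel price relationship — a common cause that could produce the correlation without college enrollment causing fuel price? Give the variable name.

minimum wage level

Minimum wage level has a causal path to college enrollment (minimum wage level → unemployment rate → college enrollment) and a separate causal path to fuel price (minimum wage level → export volume → fuel price), so it is a common cause of both.
No stated relationship gives college enrollment a causal route to fuel price, so the correlation is explained by the shared upstream cause rather than a direct effect.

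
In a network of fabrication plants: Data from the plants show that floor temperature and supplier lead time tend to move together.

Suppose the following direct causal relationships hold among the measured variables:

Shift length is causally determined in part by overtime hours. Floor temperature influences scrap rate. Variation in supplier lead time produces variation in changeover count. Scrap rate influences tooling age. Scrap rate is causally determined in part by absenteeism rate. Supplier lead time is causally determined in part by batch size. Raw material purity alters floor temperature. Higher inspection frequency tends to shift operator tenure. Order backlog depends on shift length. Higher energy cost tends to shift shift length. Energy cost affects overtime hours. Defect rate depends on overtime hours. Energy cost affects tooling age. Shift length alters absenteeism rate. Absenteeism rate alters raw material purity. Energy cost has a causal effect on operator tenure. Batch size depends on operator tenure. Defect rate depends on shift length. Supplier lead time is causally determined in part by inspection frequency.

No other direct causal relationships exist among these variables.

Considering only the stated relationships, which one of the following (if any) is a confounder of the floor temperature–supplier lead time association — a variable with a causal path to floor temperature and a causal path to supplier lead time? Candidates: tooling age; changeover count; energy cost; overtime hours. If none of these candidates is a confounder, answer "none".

energy cost

Energy cost causes floor temperature (energy cost → shift length → absenteeism rate → raw material purity → floor temperature) and also causes supplier lead time (energy cost → operator tenure → batch size → supplier lead time); it is a common cause of both.
Each of the other candidates lacks a causal path to at least one of floor temperature and supplier lead time, so they do not confound the relationship.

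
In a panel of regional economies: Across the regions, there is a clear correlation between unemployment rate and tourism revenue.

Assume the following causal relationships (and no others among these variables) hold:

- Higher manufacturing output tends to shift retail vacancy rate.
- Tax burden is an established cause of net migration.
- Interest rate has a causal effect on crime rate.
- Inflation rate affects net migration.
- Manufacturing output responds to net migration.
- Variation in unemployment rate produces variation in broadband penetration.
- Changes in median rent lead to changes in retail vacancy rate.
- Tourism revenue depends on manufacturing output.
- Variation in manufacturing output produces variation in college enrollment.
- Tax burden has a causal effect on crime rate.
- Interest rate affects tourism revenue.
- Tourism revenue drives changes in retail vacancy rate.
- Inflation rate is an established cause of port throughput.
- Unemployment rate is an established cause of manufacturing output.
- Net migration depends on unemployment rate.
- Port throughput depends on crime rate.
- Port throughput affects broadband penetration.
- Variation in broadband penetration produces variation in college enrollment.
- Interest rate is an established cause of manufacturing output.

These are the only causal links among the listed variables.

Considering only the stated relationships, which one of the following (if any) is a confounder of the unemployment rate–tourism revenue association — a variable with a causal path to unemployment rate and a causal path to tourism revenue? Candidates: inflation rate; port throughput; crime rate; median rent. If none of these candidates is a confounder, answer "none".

None of the listed candidates has causal paths to both unemployment rate and tourism revenue in the stated relationships, so none is a common cause.

none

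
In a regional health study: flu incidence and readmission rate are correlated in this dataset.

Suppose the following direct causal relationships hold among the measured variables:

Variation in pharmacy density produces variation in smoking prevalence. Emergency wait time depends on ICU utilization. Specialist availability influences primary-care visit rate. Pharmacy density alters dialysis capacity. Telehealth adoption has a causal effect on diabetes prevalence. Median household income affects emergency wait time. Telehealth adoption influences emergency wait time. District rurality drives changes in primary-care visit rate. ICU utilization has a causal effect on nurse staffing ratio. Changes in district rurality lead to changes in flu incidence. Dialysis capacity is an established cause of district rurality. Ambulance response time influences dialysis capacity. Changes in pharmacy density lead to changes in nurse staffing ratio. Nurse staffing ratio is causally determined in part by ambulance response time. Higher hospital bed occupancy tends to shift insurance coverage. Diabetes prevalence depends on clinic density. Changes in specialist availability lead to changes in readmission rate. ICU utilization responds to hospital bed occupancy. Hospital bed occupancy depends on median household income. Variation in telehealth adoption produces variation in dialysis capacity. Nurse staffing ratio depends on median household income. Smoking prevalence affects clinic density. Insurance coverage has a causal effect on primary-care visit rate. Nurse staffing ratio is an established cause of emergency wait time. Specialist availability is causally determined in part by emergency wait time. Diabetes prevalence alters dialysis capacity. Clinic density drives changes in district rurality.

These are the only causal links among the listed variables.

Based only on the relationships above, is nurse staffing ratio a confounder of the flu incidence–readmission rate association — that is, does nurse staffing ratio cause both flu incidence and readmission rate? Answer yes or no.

no

Nurse staffing ratio has no stated causal path to flu incidence. A confounder must cause both variables, so nurse staffing ratio does not qualify.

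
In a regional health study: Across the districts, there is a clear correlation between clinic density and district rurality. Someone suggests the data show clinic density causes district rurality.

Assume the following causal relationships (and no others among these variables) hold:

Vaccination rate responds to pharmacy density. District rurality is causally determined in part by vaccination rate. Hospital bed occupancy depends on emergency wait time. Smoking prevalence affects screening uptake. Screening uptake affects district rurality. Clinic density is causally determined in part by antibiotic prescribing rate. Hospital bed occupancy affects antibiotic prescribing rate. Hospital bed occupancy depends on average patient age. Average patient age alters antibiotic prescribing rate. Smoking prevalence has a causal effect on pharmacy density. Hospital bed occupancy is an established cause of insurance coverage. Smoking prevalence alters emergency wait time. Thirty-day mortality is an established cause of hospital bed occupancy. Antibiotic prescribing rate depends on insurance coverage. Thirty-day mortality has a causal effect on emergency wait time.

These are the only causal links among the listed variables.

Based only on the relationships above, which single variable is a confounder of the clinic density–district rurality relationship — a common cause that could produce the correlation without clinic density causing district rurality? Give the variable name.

smoking prevalence

Smoking prevalence has a causal path to clinic density (smoking prevalence → emergency wait time → hospital bed occupancy → antibiotic prescribing rate → clinic density) and a separate causal path to district rurality (smoking prevalence → screening uptake → district rurality), so it is a common cause of both.
No stated relationship gives clinic density a causal route to district rurality, so the correlation is explained by the shared upstream cause rather than a direct effect.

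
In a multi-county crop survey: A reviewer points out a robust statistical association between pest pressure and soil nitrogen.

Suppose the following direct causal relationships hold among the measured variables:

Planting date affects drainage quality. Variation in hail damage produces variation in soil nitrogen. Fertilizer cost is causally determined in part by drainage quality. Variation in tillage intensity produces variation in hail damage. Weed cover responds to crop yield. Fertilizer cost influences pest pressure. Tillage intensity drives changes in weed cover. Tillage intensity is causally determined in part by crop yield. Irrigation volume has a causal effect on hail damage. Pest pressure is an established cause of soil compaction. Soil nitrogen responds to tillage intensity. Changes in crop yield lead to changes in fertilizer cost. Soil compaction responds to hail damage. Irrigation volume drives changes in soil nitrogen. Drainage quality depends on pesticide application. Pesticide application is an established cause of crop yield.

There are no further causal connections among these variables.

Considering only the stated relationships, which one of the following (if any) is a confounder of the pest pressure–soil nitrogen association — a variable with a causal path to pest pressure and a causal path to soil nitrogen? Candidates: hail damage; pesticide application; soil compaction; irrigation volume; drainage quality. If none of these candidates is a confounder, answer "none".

pesticide application

Pesticide application causes pest pressure (pesticide application → crop yield → fertilizer cost → pest pressure) and also causes soil nitrogen (pesticide application → crop yield → tillage intensity → soil nitrogen); it is a common cause of both.
Each of the other candidates lacks a causal path to at least one of pest pressure and soil nitrogen, so they do not confound the relationship.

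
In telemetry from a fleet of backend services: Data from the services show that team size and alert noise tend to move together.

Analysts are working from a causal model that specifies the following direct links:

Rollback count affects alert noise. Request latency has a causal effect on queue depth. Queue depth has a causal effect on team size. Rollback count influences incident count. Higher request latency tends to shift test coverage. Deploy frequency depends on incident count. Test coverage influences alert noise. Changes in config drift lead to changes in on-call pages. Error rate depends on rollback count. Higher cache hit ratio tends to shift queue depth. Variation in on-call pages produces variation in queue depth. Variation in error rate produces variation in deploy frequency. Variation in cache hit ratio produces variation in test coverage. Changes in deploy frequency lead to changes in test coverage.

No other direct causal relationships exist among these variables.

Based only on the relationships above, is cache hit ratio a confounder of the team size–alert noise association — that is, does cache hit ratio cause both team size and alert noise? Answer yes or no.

yes

Cache hit ratio has a causal path to team size (cache hit ratio → queue depth → team size) and to alert noise (cache hit ratio → test coverage → alert noise), so it is a common cause of both — a confounder.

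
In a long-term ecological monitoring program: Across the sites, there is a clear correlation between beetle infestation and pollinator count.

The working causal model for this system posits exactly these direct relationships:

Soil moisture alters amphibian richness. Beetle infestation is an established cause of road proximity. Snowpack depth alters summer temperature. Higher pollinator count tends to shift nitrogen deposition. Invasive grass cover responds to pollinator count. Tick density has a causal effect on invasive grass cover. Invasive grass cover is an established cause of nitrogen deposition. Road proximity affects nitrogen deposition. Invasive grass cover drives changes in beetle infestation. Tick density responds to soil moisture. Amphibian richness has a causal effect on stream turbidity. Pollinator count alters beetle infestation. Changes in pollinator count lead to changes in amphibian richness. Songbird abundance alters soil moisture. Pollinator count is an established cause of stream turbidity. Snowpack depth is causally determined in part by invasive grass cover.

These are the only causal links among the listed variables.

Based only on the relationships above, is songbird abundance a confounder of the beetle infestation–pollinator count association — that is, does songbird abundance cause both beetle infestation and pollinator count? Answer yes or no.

no

Songbird abundance has no stated causal path to pollinator count. A confounder must cause both variables, so songbird abundance does not qualify.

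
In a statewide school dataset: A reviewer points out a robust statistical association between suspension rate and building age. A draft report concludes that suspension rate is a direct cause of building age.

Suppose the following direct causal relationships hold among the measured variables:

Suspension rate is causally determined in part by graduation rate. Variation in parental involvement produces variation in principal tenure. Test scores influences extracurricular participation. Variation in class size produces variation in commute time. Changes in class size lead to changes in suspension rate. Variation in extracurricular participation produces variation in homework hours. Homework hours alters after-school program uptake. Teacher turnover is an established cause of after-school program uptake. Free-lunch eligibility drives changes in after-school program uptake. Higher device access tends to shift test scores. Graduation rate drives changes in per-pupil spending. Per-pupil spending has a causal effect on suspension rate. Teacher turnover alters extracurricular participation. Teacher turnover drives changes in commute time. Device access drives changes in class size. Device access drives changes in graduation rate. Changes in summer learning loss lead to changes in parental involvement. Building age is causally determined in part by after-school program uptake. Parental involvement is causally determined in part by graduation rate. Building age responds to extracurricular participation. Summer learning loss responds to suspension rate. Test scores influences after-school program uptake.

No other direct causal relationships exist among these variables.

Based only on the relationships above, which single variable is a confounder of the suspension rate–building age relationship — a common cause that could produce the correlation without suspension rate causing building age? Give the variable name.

device access

Device access has a causal path to suspension rate (device access → class size → suspension rate) and a separate causal path to building age (device access → test scores → after-school program uptake → building age), so it is a common cause of both.
No stated relationship gives suspension rate a causal route to building age, so the correlation is explained by the shared upstream cause rather than a direct effect.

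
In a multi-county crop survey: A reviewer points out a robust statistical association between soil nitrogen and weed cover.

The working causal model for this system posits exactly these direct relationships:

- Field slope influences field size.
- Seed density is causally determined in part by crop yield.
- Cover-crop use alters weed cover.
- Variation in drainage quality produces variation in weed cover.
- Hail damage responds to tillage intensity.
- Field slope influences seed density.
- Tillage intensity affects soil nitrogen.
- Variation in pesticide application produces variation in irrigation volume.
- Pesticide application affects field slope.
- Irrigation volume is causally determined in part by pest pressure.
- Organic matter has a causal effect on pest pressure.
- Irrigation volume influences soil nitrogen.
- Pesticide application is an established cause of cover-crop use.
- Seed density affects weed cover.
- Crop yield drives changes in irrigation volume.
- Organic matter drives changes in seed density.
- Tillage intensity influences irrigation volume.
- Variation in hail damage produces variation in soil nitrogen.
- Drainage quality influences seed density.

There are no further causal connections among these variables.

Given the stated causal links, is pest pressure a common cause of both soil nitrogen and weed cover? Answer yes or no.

no

Pest pressure has no stated causal path to weed cover. A confounder must cause both variables, so pest pressure does not qualify.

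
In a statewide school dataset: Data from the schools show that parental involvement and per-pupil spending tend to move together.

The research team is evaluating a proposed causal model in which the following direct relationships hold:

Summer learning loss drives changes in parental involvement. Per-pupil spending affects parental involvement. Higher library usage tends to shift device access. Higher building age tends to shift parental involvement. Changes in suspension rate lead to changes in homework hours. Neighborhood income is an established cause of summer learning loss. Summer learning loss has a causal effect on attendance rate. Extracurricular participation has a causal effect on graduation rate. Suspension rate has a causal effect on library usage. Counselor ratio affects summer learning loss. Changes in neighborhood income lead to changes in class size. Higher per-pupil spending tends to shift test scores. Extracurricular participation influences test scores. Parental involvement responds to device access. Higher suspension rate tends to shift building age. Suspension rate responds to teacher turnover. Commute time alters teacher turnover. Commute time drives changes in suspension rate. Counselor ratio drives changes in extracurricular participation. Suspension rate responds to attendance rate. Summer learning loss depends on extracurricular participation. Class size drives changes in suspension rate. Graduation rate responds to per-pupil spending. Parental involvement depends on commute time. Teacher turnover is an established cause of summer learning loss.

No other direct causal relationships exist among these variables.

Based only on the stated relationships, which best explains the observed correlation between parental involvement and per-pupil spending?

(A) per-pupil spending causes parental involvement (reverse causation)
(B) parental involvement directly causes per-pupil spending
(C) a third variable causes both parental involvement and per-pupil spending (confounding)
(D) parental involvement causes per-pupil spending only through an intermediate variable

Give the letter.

A

The stated link runs per-pupil spending → parental involvement; parental involvement has no causal path to per-pupil spending. No variable causes both, so confounding is ruled out. The correlation reflects reverse causation.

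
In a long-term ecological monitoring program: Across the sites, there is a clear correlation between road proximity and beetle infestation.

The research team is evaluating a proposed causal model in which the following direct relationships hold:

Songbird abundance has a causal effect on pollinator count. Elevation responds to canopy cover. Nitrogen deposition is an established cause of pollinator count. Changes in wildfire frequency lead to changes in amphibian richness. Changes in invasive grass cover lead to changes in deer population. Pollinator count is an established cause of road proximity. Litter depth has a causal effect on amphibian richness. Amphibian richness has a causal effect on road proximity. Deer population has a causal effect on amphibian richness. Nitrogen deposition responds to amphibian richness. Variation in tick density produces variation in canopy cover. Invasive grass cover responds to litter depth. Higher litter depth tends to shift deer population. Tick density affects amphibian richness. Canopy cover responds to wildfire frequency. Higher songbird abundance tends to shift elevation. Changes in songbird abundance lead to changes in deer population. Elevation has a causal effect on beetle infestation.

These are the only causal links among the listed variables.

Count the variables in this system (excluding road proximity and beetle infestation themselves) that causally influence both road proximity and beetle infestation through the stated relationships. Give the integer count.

3

The common causes are: songbird abundance (to road proximity via songbird abundance → pollinator count → road proximity; to beetle infestation via songbird abundance → elevation → beetle infestation); tick density (to road proximity via tick density → amphibian richness → road proximity; to beetle infestation via tick density → canopy cover → elevation → beetle infestation); wildfire frequency (to road proximity via wildfire frequency → amphibian richness → road proximity; to beetle infestation via wildfire frequency → canopy cover → elevation → beetle infestation).
Every other variable lacks a causal path to at least one of road proximity and beetle infestation.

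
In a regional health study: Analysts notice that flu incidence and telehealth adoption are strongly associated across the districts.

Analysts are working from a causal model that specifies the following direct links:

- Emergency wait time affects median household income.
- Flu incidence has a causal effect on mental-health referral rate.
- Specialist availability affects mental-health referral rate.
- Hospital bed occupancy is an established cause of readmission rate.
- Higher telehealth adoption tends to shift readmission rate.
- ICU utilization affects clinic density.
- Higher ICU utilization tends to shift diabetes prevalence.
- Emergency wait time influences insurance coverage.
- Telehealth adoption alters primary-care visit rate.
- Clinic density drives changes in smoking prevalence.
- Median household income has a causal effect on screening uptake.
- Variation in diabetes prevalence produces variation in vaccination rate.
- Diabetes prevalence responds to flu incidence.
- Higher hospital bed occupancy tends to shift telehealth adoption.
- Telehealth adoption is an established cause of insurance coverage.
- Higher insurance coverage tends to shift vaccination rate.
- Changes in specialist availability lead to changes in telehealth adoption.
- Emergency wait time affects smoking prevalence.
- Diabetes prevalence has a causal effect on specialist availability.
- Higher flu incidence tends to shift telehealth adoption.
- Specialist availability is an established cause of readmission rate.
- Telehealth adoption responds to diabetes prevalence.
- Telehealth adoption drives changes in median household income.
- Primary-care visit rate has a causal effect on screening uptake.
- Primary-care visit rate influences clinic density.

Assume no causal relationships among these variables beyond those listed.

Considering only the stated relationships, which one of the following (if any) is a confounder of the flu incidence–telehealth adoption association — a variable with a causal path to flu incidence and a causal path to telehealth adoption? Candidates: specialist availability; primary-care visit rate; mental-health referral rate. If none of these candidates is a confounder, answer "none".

None of the listed candidates has causal paths to both flu incidence and telehealth adoption in the stated relationships, so none is a common cause.

none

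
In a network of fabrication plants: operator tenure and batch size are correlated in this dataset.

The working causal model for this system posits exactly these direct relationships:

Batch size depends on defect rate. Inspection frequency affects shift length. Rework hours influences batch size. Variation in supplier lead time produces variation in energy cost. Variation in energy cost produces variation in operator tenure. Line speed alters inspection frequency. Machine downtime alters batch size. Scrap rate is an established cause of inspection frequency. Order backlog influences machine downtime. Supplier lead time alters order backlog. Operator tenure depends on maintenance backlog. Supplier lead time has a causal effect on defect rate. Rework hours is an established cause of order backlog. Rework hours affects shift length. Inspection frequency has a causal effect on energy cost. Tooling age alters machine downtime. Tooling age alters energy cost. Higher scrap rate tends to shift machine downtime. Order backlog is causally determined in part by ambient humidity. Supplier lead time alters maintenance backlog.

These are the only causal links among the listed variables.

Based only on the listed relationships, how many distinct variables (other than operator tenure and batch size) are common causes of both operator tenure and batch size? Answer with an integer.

3

The common causes are: scrap rate (to operator tenure via scrap rate → inspection frequency → energy cost → operator tenure; to batch size via scrap rate → machine downtime → batch size); supplier lead time (to operator tenure via supplier lead time → maintenance backlog → operator tenure; to batch size via supplier lead time → defect rate → batch size); tooling age (to operator tenure via tooling age → energy cost → operator tenure; to batch size via tooling age → machine downtime → batch size).
Every other variable lacks a causal path to at least one of operator tenure and batch size.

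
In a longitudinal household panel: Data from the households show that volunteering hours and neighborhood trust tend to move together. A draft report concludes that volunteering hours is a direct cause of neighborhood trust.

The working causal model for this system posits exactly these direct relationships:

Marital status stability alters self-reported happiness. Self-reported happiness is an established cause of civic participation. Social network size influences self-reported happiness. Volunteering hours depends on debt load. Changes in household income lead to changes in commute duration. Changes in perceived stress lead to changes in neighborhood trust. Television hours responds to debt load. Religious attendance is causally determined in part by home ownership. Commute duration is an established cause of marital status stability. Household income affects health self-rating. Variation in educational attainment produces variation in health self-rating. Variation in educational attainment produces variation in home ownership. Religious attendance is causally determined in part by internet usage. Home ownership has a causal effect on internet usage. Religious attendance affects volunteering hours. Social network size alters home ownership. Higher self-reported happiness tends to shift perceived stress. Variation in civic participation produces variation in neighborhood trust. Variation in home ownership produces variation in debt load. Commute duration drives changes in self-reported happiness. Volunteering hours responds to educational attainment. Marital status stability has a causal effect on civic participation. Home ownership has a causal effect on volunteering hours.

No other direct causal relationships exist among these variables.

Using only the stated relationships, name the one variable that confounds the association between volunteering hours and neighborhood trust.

Social network size has a causal path to volunteering hours (social network size → home ownership → volunteering hours) and a separate causal path to neighborhood trust (social network size → self-reported happiness → perceived stress → neighborhood trust), so it is a common cause of both.
No stated relationship gives volunteering hours a causal route to neighborhood trust, so the correlation is explained by the shared upstream cause rather than a direct effect.

social network size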